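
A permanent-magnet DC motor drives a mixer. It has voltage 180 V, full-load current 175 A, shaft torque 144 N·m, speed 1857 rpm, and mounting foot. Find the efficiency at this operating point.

88.9 %

ω = 2π × 1857/60 = 194.5 rad/s; P_out = τω = 144 × 194.5 = 28008 W
P_in = V·I = 180 × 175 = 31500 W
η = P_out / P_in = 28008 / 31500 = 0.889 = 88.9%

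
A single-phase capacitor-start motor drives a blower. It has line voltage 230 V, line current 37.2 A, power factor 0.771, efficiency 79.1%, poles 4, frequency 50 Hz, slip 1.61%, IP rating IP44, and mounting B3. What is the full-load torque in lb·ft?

24.9 lb·ft

P_in = V·I·cosφ = 230 × 37.2 × 0.771 = 6597 W
P_out = η·P_in = 0.791 × 6597 = 5218 W
n_s = 120×50/4 = 1500 rpm; n = 1500×(1−0.0161) = 1476 rpm
ω = 2π×1476/60 = 154.6 rad/s
τ = P_out/ω = 5218/154.6 = 33.75 N·m
In lb·ft: 33.75/1.356 = 24.9 lb·ft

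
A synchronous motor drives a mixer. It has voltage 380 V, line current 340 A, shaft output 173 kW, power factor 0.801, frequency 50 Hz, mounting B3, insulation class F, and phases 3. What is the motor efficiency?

96.5 %

P_out = 173 kW = 173000 W
P_in = √3·V_L·I_L·cosφ = 1.732 × 380 × 340 × 0.801 = 179243 W
η = P_out / P_in = 173000 / 179243 = 0.965 = 96.5%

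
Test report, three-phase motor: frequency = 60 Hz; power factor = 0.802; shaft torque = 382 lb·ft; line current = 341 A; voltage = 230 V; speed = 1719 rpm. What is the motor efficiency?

τ = 382 lb·ft × 1.356 = 518 N·m
ω = 2π × 1719/60 = 180 rad/s; P_out = τω = 518 × 180 = 93240 W
P_in = √3·V_L·I_L·cosφ = 1.732 × 230 × 341 × 0.802 = 108944 W
η = P_out / P_in = 93240 / 108944 = 0.856 = 85.6%

85.6 %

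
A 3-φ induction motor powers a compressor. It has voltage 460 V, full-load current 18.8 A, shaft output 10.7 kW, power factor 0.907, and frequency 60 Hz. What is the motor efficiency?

P_out = 10.7 kW = 10700 W
P_in = √3·V_L·I_L·cosφ = 1.732 × 460 × 18.8 × 0.907 = 13585 W
η = P_out / P_in = 10700 / 13585 = 0.788 = 78.8%

78.8 %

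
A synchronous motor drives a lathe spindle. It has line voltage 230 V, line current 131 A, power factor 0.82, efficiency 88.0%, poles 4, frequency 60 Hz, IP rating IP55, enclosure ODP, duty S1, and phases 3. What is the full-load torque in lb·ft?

147 lb·ft

P_in = √3·V·I·cosφ = 1.732 × 230 × 131 × 0.82 = 42792 W
P_out = η·P_in = 0.88 × 42792 = 37657 W
n = n_s = 120×60/4 = 1800 rpm (synchronous)
ω = 2π×1800/60 = 188.5 rad/s
τ = P_out/ω = 37657/188.5 = 199.8 N·m
In lb·ft: 199.8/1.356 = 147 lb·ft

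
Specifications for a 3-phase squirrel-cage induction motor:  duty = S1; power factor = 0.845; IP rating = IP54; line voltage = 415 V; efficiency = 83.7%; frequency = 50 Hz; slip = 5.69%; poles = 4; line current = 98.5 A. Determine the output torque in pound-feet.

P_in = √3·V·I·cosφ = 1.732 × 415 × 98.5 × 0.845 = 59826 W
P_out = η·P_in = 0.837 × 59826 = 50074 W
n_s = 120×50/4 = 1500 rpm; n = 1500×(1−0.0569) = 1415 rpm
ω = 2π×1415/60 = 148.2 rad/s
τ = P_out/ω = 50074/148.2 = 337.9 N·m
In lb·ft: 337.9/1.356 = 249 lb·ft

249 lb·ft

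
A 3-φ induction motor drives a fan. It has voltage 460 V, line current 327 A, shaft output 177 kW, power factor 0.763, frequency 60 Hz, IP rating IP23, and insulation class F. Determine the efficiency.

89.0 %

P_out = 177 kW = 177000 W
P_in = √3·V_L·I_L·cosφ = 1.732 × 460 × 327 × 0.763 = 198782 W
η = P_out / P_in = 177000 / 198782 = 0.890 = 89.0%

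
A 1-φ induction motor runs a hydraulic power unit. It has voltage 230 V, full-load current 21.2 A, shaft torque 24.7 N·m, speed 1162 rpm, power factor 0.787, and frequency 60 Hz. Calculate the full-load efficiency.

ω = 2π × 1162/60 = 121.7 rad/s; P_out = τω = 24.7 × 121.7 = 3006 W
P_in = V·I·cosφ = 230 × 21.2 × 0.787 = 3837 W
η = P_out / P_in = 3006 / 3837 = 0.783 = 78.3%

78.3 %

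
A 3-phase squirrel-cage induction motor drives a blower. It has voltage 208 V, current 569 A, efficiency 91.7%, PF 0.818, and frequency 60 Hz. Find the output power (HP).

P_in = √3·V·I·cosφ = 1.732 × 208 × 569 × 0.818 = 167678 W
P_out = η·P_in = 0.917 × 167678 = 153761 W
= 153761/746 = 206 HP

206 HP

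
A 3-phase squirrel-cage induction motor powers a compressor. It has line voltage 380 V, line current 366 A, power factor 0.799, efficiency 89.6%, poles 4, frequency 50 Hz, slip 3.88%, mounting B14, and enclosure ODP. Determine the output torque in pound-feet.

P_in = √3·V·I·cosφ = 1.732 × 380 × 366 × 0.799 = 192468 W
P_out = η·P_in = 0.896 × 192468 = 172451 W
n_s = 120×50/4 = 1500 rpm; n = 1500×(1−0.0388) = 1442 rpm
ω = 2π×1442/60 = 151 rad/s
τ = P_out/ω = 172451/151 = 1142 N·m
In lb·ft: 1142/1.356 = 842 lb·ft

842 lb·ft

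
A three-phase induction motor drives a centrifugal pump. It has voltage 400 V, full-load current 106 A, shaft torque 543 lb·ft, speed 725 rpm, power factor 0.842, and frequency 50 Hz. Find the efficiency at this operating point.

τ = 543 lb·ft × 1.356 = 736.3 N·m
ω = 2π × 725/60 = 75.92 rad/s; P_out = τω = 736.3 × 75.92 = 55900 W
P_in = √3·V_L·I_L·cosφ = 1.732 × 400 × 106 × 0.842 = 61834 W
η = P_out / P_in = 55900 / 61834 = 0.904 = 90.4%

90.4 %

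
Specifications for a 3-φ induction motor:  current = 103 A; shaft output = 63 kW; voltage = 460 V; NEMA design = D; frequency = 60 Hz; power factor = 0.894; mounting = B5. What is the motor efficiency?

85.9 %

P_out = 63 kW = 63000 W
P_in = √3·V_L·I_L·cosφ = 1.732 × 460 × 103 × 0.894 = 73364 W
η = P_out / P_in = 63000 / 73364 = 0.859 = 85.9%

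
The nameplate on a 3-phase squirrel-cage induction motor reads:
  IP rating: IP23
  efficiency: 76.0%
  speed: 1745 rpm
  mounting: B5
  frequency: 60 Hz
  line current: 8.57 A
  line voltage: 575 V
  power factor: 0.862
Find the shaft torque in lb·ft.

22.6 lb·ft

P_in = √3·V·I·cosφ = 1.732 × 575 × 8.57 × 0.862 = 7357 W
P_out = η·P_in = 0.76 × 7357 = 5591 W
n = 1745 rpm
ω = 2π×1745/60 = 182.7 rad/s
τ = P_out/ω = 5591/182.7 = 30.6 N·m
In lb·ft: 30.6/1.356 = 22.6 lb·ft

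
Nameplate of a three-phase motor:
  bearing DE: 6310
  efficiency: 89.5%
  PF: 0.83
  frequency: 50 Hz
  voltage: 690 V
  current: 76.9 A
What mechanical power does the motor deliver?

P_in = √3·V·I·cosφ = 1.732 × 690 × 76.9 × 0.83 = 76278 W
P_out = η·P_in = 0.895 × 76278 = 68269 W

68.3 kW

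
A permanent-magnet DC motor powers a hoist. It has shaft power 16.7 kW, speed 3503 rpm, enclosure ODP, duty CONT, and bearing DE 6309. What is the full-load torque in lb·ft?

33.6 lb·ft

ω = 2π × 3503/60 = 366.8 rad/s
τ = P/ω = 16700/366.8 = 45.53 N·m
In lb·ft: 45.53/1.356 = 33.6 lb·ft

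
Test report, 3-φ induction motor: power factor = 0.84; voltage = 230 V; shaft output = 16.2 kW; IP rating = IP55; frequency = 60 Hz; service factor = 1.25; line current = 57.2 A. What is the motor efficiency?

P_out = 16.2 kW = 16200 W
P_in = √3·V_L·I_L·cosφ = 1.732 × 230 × 57.2 × 0.84 = 19140 W
η = P_out / P_in = 16200 / 19140 = 0.846 = 84.6%

84.6 %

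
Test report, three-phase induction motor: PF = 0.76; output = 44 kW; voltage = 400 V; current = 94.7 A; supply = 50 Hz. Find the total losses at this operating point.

P_in = √3·V·I·cosφ = 1.732×400×94.7×0.76 = 49862 W
P_out = 44000 W
Losses = P_in − P_out = 49862 − 44000 = 5862 W

5.86 kW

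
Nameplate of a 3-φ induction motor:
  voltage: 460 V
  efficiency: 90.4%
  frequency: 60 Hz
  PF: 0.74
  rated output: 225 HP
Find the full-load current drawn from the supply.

P_out = 225 × 746 = 167850 W
P_in = P_out / η = 167850 / 0.904 = 185675 W
I_L = P_in / (√3·V_L·cosφ) = 185675 / (1.732 × 460 × 0.74) = 315 A

315 A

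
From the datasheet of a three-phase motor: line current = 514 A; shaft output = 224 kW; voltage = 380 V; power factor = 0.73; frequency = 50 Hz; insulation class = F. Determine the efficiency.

90.7 %

P_out = 224 kW = 224000 W
P_in = √3·V_L·I_L·cosφ = 1.732 × 380 × 514 × 0.73 = 246955 W
η = P_out / P_in = 224000 / 246955 = 0.907 = 90.7%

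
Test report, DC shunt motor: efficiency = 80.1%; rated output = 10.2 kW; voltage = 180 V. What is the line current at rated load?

70.7 A

P_out = 10.2 kW = 10200 W
P_in = P_out / η = 10200 / 0.801 = 12734 W
I = P_in / V = 12734 / 180 = 70.7 A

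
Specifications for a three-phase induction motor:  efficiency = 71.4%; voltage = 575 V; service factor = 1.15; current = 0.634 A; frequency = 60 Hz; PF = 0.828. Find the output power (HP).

0.5 HP

P_in = √3·V·I·cosφ = 1.732 × 575 × 0.634 × 0.828 = 523 W
P_out = η·P_in = 0.714 × 523 = 373 W
= 373/746 = 0.5 HP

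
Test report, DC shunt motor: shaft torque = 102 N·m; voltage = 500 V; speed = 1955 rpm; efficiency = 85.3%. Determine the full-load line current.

49 A

ω = 2π×1955/60 = 204.7 rad/s; P_out = τω = 102 × 204.7 = 20879 W
P_in = P_out / η = 20879 / 0.853 = 24477 W
I = P_in / V = 24477 / 500 = 49 A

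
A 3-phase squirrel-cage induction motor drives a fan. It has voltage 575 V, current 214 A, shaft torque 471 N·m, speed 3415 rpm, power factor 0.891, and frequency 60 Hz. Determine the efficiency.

88.7 %

ω = 2π × 3415/60 = 357.6 rad/s; P_out = τω = 471 × 357.6 = 168430 W
P_in = √3·V_L·I_L·cosφ = 1.732 × 575 × 214 × 0.891 = 189892 W
η = P_out / P_in = 168430 / 189892 = 0.887 = 88.7%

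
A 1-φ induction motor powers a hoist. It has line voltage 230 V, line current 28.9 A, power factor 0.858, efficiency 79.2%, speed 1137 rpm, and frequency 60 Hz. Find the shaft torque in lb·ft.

P_in = V·I·cosφ = 230 × 28.9 × 0.858 = 5703 W
P_out = η·P_in = 0.792 × 5703 = 4517 W
n = 1137 rpm
ω = 2π×1137/60 = 119.1 rad/s
τ = P_out/ω = 4517/119.1 = 37.93 N·m
In lb·ft: 37.93/1.356 = 28 lb·ft

28 lb·ft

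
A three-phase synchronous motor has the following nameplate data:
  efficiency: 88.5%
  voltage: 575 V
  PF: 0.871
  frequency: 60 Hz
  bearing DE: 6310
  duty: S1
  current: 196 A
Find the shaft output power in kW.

150 kW

P_in = √3·V·I·cosφ = 1.732 × 575 × 196 × 0.871 = 170016 W
P_out = η·P_in = 0.885 × 170016 = 150464 W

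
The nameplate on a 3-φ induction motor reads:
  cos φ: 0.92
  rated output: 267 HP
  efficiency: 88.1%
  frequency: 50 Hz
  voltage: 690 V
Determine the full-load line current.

P_out = 267 × 746 = 199182 W
P_in = P_out / η = 199182 / 0.881 = 226086 W
I_L = P_in / (√3·V_L·cosφ) = 226086 / (1.732 × 690 × 0.92) = 206 A

206 A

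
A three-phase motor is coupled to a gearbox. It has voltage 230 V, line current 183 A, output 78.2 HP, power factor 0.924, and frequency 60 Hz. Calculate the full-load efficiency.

P_out = 78.2 × 746 = 58337 W
P_in = √3·V_L·I_L·cosφ = 1.732 × 230 × 183 × 0.924 = 67359 W
η = P_out / P_in = 58337 / 67359 = 0.866 = 86.6%

86.6 %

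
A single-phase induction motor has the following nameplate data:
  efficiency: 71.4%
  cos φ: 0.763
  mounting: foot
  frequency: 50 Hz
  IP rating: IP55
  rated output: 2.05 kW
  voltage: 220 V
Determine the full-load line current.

P_out = 2.05 kW = 2050 W
P_in = P_out / η = 2050 / 0.714 = 2871 W
I = P_in / (V·cosφ) = 2871 / (220 × 0.763) = 17.1 A

17.1 A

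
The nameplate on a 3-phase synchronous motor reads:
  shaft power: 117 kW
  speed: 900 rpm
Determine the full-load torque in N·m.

1240 N·m

ω = 2π × 900/60 = 94.25 rad/s
τ = P/ω = 117000/94.25 = 1240 N·m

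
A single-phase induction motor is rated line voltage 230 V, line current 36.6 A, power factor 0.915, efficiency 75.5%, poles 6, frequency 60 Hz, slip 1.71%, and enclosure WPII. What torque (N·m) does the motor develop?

47.1 N·m

P_in = V·I·cosφ = 230 × 36.6 × 0.915 = 7702 W
P_out = η·P_in = 0.755 × 7702 = 5815 W
n_s = 120×60/6 = 1200 rpm; n = 1200×(1−0.0171) = 1179 rpm
ω = 2π×1179/60 = 123.5 rad/s
τ = P_out/ω = 5815/123.5 = 47.1 N·m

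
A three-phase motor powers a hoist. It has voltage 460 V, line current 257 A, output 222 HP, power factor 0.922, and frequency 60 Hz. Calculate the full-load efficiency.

87.7 %

P_out = 222 × 746 = 165612 W
P_in = √3·V_L·I_L·cosφ = 1.732 × 460 × 257 × 0.922 = 188786 W
η = P_out / P_in = 165612 / 188786 = 0.877 = 87.7%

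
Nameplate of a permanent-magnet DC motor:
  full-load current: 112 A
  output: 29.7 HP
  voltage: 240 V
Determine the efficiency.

P_out = 29.7 × 746 = 22156 W
P_in = V·I = 240 × 112 = 26880 W
η = P_out / P_in = 22156 / 26880 = 0.824 = 82.4%

82.4 %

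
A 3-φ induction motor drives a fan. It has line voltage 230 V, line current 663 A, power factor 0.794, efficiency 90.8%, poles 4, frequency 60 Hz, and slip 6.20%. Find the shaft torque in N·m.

P_in = √3·V·I·cosφ = 1.732 × 230 × 663 × 0.794 = 209705 W
P_out = η·P_in = 0.908 × 209705 = 190412 W
n_s = 120×60/4 = 1800 rpm; n = 1800×(1−0.062) = 1688 rpm
ω = 2π×1688/60 = 176.8 rad/s
τ = P_out/ω = 190412/176.8 = 1080 N·m

1080 N·m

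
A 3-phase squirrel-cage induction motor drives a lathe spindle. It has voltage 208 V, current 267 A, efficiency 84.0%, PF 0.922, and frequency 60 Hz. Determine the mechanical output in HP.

P_in = √3·V·I·cosφ = 1.732 × 208 × 267 × 0.922 = 88686 W
P_out = η·P_in = 0.84 × 88686 = 74496 W
= 74496/746 = 99.9 HP

99.9 HP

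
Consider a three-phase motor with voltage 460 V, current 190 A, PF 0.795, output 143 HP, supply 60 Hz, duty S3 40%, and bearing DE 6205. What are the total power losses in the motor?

P_in = √3·V·I·cosφ = 1.732×460×190×0.795 = 120345 W
P_out = 143×746 = 106678 W
Losses = P_in − P_out = 120345 − 106678 = 13667 W

13.7 kW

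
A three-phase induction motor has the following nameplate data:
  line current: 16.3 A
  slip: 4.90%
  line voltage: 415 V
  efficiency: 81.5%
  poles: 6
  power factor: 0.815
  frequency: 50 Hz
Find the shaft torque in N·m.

78.1 N·m

P_in = √3·V·I·cosφ = 1.732 × 415 × 16.3 × 0.815 = 9549 W
P_out = η·P_in = 0.815 × 9549 = 7782 W
n_s = 120×50/6 = 1000 rpm; n = 1000×(1−0.049) = 951 rpm
ω = 2π×951/60 = 99.59 rad/s
τ = P_out/ω = 7782/99.59 = 78.1 N·m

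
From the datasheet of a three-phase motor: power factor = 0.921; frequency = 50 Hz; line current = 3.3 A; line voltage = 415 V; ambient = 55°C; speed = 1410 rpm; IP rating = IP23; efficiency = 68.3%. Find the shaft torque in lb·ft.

P_in = √3·V·I·cosφ = 1.732 × 415 × 3.3 × 0.921 = 2185 W
P_out = η·P_in = 0.683 × 2185 = 1492 W
n = 1410 rpm
ω = 2π×1410/60 = 147.7 rad/s
τ = P_out/ω = 1492/147.7 = 10.1 N·m
In lb·ft: 10.1/1.356 = 7.45 lb·ft

7.45 lb·ft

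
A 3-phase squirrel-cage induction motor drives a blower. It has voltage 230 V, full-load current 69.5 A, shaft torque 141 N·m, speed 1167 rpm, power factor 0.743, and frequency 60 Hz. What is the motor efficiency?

ω = 2π × 1167/60 = 122.2 rad/s; P_out = τω = 141 × 122.2 = 17230 W
P_in = √3·V_L·I_L·cosφ = 1.732 × 230 × 69.5 × 0.743 = 20571 W
η = P_out / P_in = 17230 / 20571 = 0.838 = 83.8%

83.8 %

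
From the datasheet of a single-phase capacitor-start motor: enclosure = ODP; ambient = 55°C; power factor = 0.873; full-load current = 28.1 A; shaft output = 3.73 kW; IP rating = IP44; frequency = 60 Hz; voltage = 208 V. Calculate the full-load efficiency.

P_out = 3.73 kW = 3730 W
P_in = V·I·cosφ = 208 × 28.1 × 0.873 = 5103 W
η = P_out / P_in = 3730 / 5103 = 0.731 = 73.1%

73.1 %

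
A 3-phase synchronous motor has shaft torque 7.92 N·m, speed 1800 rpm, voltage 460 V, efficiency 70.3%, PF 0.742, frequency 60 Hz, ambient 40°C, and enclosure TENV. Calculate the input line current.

3.59 A

ω = 2π×1800/60 = 188.5 rad/s; P_out = τω = 7.92 × 188.5 = 1493 W
P_in = P_out / η = 1493 / 0.703 = 2124 W
I_L = P_in / (√3·V_L·cosφ) = 2124 / (1.732 × 460 × 0.742) = 3.59 A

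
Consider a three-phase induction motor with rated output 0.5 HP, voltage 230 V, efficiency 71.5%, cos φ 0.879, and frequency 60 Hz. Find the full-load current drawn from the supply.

P_out = 0.5 × 746 = 373 W
P_in = P_out / η = 373 / 0.715 = 522 W
I_L = P_in / (√3·V_L·cosφ) = 522 / (1.732 × 230 × 0.879) = 1.49 A

1.49 A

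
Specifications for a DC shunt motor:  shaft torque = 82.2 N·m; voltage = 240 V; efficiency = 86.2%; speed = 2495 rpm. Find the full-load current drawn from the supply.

ω = 2π×2495/60 = 261.3 rad/s; P_out = τω = 82.2 × 261.3 = 21479 W
P_in = P_out / η = 21479 / 0.862 = 24918 W
I = P_in / V = 24918 / 240 = 104 A

104 A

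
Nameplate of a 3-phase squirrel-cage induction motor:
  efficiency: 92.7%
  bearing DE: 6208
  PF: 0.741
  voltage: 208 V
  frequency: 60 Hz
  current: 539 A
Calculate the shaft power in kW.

133 kW

P_in = √3·V·I·cosφ = 1.732 × 208 × 539 × 0.741 = 143886 W
P_out = η·P_in = 0.927 × 143886 = 133382 W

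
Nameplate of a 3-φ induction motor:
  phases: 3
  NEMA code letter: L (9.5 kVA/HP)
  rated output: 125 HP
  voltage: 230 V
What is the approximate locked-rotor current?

S_LR = 9.5 × 125 = 1187.5 kVA
I_LR = S_LR/(√3·V_L) = 1187500/(1.732×230) = 2980 A

2980 A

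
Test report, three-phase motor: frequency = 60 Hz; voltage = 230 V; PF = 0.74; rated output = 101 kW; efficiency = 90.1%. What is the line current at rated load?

P_out = 101 kW = 101000 W
P_in = P_out / η = 101000 / 0.901 = 112098 W
I_L = P_in / (√3·V_L·cosφ) = 112098 / (1.732 × 230 × 0.74) = 380 A

380 A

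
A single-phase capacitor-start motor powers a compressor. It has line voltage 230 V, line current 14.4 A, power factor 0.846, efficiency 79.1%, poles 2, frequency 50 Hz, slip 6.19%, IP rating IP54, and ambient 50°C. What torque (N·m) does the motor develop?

7.52 N·m

P_in = V·I·cosφ = 230 × 14.4 × 0.846 = 2802 W
P_out = η·P_in = 0.791 × 2802 = 2216 W
n_s = 120×50/2 = 3000 rpm; n = 3000×(1−0.0619) = 2814 rpm
ω = 2π×2814/60 = 294.7 rad/s
τ = P_out/ω = 2216/294.7 = 7.52 N·m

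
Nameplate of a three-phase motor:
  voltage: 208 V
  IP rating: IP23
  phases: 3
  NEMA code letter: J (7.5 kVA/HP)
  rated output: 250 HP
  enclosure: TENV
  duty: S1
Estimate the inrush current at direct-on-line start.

5200 A

S_LR = 7.5 × 250 = 1875 kVA
I_LR = S_LR/(√3·V_L) = 1875000/(1.732×208) = 5200 A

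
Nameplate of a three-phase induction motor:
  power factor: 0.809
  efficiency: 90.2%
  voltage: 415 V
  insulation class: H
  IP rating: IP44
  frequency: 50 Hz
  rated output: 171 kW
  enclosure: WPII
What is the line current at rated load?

P_out = 171 kW = 171000 W
P_in = P_out / η = 171000 / 0.902 = 189579 W
I_L = P_in / (√3·V_L·cosφ) = 189579 / (1.732 × 415 × 0.809) = 326 A

326 A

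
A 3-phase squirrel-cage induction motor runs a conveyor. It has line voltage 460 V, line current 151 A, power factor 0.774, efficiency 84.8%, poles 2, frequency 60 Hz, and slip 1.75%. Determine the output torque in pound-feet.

157 lb·ft

P_in = √3·V·I·cosφ = 1.732 × 460 × 151 × 0.774 = 93116 W
P_out = η·P_in = 0.848 × 93116 = 78962 W
n_s = 120×60/2 = 3600 rpm; n = 3600×(1−0.0175) = 3537 rpm
ω = 2π×3537/60 = 370.4 rad/s
τ = P_out/ω = 78962/370.4 = 213.2 N·m
In lb·ft: 213.2/1.356 = 157 lb·ft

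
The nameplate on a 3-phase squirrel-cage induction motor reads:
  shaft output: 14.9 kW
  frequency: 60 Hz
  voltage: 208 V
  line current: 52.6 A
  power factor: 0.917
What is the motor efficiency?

P_out = 14.9 kW = 14900 W
P_in = √3·V_L·I_L·cosφ = 1.732 × 208 × 52.6 × 0.917 = 17377 W
η = P_out / P_in = 14900 / 17377 = 0.857 = 85.7%

85.7 %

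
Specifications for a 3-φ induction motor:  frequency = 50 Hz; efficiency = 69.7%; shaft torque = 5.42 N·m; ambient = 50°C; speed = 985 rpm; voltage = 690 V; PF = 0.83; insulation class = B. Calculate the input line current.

ω = 2π×985/60 = 103.1 rad/s; P_out = τω = 5.42 × 103.1 = 559 W
P_in = P_out / η = 559 / 0.697 = 802 W
I_L = P_in / (√3·V_L·cosφ) = 802 / (1.732 × 690 × 0.83) = 0.809 A

0.809 A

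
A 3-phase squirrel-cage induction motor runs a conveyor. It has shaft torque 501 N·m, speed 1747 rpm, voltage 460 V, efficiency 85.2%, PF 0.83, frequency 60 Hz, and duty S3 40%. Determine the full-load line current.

163 A

ω = 2π×1747/60 = 182.9 rad/s; P_out = τω = 501 × 182.9 = 91633 W
P_in = P_out / η = 91633 / 0.852 = 107550 W
I_L = P_in / (√3·V_L·cosφ) = 107550 / (1.732 × 460 × 0.83) = 163 A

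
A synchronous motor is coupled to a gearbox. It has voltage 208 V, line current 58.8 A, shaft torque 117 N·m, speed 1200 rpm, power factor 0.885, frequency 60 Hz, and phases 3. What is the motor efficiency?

78.4 %

ω = 2π × 1200/60 = 125.7 rad/s; P_out = τω = 117 × 125.7 = 14707 W
P_in = √3·V_L·I_L·cosφ = 1.732 × 208 × 58.8 × 0.885 = 18747 W
η = P_out / P_in = 14707 / 18747 = 0.784 = 78.4%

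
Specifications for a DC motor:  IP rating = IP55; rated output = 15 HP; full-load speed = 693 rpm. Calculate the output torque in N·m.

P_out = 15 × 746 = 11190 W
ω = 2π × 693/60 = 72.57 rad/s
τ = P_out/ω = 11190/72.57 = 154 N·m

154 N·m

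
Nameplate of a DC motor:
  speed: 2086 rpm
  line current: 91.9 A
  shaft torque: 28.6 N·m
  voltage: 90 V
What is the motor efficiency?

ω = 2π × 2086/60 = 218.4 rad/s; P_out = τω = 28.6 × 218.4 = 6246 W
P_in = V·I = 90 × 91.9 = 8271 W
η = P_out / P_in = 6246 / 8271 = 0.755 = 75.5%

75.5 %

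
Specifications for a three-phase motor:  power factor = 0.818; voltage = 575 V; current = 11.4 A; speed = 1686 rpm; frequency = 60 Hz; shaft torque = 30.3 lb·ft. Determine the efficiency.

78.1 %

τ = 30.3 lb·ft × 1.356 = 41.09 N·m
ω = 2π × 1686/60 = 176.6 rad/s; P_out = τω = 41.09 × 176.6 = 7256 W
P_in = √3·V_L·I_L·cosφ = 1.732 × 575 × 11.4 × 0.818 = 9287 W
η = P_out / P_in = 7256 / 9287 = 0.781 = 78.1%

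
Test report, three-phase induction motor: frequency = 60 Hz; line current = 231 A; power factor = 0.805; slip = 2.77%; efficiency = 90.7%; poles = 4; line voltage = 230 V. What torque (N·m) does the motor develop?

367 N·m

P_in = √3·V·I·cosφ = 1.732 × 230 × 231 × 0.805 = 74077 W
P_out = η·P_in = 0.907 × 74077 = 67188 W
n_s = 120×60/4 = 1800 rpm; n = 1800×(1−0.0277) = 1750 rpm
ω = 2π×1750/60 = 183.3 rad/s
τ = P_out/ω = 67188/183.3 = 367 N·m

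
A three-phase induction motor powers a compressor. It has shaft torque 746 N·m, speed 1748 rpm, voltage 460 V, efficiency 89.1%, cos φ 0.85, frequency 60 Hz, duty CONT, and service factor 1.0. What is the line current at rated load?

226 A

ω = 2π×1748/60 = 183.1 rad/s; P_out = τω = 746 × 183.1 = 136593 W
P_in = P_out / η = 136593 / 0.891 = 153303 W
I_L = P_in / (√3·V_L·cosφ) = 153303 / (1.732 × 460 × 0.85) = 226 A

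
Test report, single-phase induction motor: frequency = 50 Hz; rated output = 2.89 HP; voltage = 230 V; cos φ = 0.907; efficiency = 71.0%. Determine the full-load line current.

14.6 A

P_out = 2.89 × 746 = 2156 W
P_in = P_out / η = 2156 / 0.710 = 3037 W
I = P_in / (V·cosφ) = 3037 / (230 × 0.907) = 14.6 A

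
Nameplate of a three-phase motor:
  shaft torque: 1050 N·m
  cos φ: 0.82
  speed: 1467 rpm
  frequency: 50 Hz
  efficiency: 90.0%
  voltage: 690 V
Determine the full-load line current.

183 A

ω = 2π×1467/60 = 153.6 rad/s; P_out = τω = 1050 × 153.6 = 161280 W
P_in = P_out / η = 161280 / 0.900 = 179200 W
I_L = P_in / (√3·V_L·cosφ) = 179200 / (1.732 × 690 × 0.82) = 183 A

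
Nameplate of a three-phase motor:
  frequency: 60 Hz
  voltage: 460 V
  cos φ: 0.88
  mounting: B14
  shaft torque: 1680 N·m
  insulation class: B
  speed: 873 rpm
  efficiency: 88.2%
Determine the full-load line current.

ω = 2π×873/60 = 91.42 rad/s; P_out = τω = 1680 × 91.42 = 153586 W
P_in = P_out / η = 153586 / 0.882 = 174134 W
I_L = P_in / (√3·V_L·cosφ) = 174134 / (1.732 × 460 × 0.88) = 248 A

248 A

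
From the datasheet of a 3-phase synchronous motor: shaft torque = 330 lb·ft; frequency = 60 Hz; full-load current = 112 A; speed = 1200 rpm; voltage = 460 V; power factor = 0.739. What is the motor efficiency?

85.3 %

τ = 330 lb·ft × 1.356 = 447.5 N·m
ω = 2π × 1200/60 = 125.7 rad/s; P_out = τω = 447.5 × 125.7 = 56251 W
P_in = √3·V_L·I_L·cosφ = 1.732 × 460 × 112 × 0.739 = 65943 W
η = P_out / P_in = 56251 / 65943 = 0.853 = 85.3%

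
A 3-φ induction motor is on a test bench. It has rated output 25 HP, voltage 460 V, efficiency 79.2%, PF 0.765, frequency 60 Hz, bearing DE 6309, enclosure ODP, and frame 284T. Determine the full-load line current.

38.6 A

P_out = 25 × 746 = 18650 W
P_in = P_out / η = 18650 / 0.792 = 23548 W
I_L = P_in / (√3·V_L·cosφ) = 23548 / (1.732 × 460 × 0.765) = 38.6 A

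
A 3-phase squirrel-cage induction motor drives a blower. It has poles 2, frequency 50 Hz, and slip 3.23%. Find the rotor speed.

2903 rpm

n_s = 120f/p = 120×50/2 = 3000 rpm
n = n_s(1 − s) = 3000 × (1 − 0.0323) = 2903 rpm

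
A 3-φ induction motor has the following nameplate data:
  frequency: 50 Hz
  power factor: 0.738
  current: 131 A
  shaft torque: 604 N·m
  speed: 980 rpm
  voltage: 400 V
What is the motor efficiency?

ω = 2π × 980/60 = 102.6 rad/s; P_out = τω = 604 × 102.6 = 61970 W
P_in = √3·V_L·I_L·cosφ = 1.732 × 400 × 131 × 0.738 = 66979 W
η = P_out / P_in = 61970 / 66979 = 0.925 = 92.5%

92.5 %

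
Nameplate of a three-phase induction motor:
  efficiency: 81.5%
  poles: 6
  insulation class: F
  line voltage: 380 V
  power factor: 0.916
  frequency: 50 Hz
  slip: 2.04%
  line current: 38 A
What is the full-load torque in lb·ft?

134 lb·ft

P_in = √3·V·I·cosφ = 1.732 × 380 × 38 × 0.916 = 22909 W
P_out = η·P_in = 0.815 × 22909 = 18671 W
n_s = 120×50/6 = 1000 rpm; n = 1000×(1−0.0204) = 980 rpm
ω = 2π×980/60 = 102.6 rad/s
τ = P_out/ω = 18671/102.6 = 182 N·m
In lb·ft: 182/1.356 = 134 lb·ft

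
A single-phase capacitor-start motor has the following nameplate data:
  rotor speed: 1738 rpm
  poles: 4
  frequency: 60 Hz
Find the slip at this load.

3.4 %

n_s = 120f/p = 120×60/4 = 1800 rpm
s = (n_s − n)/n_s = (1800 − 1738)/1800 = 0.0344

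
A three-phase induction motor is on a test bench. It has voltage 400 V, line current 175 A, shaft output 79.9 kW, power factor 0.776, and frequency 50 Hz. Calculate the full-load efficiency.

84.9 %

P_out = 79.9 kW = 79900 W
P_in = √3·V_L·I_L·cosφ = 1.732 × 400 × 175 × 0.776 = 94082 W
η = P_out / P_in = 79900 / 94082 = 0.849 = 84.9%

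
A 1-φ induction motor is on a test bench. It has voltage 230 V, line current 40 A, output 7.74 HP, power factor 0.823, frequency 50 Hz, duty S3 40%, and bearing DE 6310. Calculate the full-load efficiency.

76.3 %

P_out = 7.74 × 746 = 5774 W
P_in = V·I·cosφ = 230 × 40 × 0.823 = 7572 W
η = P_out / P_in = 5774 / 7572 = 0.763 = 76.3%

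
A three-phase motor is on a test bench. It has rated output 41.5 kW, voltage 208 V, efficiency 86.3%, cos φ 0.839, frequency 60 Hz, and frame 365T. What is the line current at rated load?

159 A

P_out = 41.5 kW = 41500 W
P_in = P_out / η = 41500 / 0.863 = 48088 W
I_L = P_in / (√3·V_L·cosφ) = 48088 / (1.732 × 208 × 0.839) = 159 A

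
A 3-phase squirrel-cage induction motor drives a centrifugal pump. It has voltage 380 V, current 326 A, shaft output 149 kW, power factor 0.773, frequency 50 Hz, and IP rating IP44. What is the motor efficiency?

89.8 %

P_out = 149 kW = 149000 W
P_in = √3·V_L·I_L·cosφ = 1.732 × 380 × 326 × 0.773 = 165855 W
η = P_out / P_in = 149000 / 165855 = 0.898 = 89.8%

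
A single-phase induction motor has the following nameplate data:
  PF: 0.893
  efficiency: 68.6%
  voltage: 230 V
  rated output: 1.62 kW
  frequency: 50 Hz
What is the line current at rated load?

P_out = 1.62 kW = 1620 W
P_in = P_out / η = 1620 / 0.686 = 2362 W
I = P_in / (V·cosφ) = 2362 / (230 × 0.893) = 11.5 A

11.5 A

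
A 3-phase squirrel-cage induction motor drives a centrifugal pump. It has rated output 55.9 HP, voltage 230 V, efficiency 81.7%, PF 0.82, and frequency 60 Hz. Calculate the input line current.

P_out = 55.9 × 746 = 41701 W
P_in = P_out / η = 41701 / 0.817 = 51042 W
I_L = P_in / (√3·V_L·cosφ) = 51042 / (1.732 × 230 × 0.82) = 156 A

156 A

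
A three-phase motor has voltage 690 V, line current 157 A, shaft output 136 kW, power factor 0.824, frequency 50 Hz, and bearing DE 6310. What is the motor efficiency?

88.0 %

P_out = 136 kW = 136000 W
P_in = √3·V_L·I_L·cosφ = 1.732 × 690 × 157 × 0.824 = 154605 W
η = P_out / P_in = 136000 / 154605 = 0.880 = 88.0%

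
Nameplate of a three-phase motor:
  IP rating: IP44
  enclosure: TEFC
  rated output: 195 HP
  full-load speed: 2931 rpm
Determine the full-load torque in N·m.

474 N·m

P_out = 195 × 746 = 145470 W
ω = 2π × 2931/60 = 306.9 rad/s
τ = P_out/ω = 145470/306.9 = 474 N·m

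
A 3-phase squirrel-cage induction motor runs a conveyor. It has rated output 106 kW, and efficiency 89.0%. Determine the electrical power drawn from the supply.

119 kW

P_out = 106000 W
P_in = P_out/η = 106000/0.89 = 119101 W = 119 kW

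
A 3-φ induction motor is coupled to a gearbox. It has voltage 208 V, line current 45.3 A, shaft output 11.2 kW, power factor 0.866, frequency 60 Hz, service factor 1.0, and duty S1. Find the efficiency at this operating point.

79.2 %

P_out = 11.2 kW = 11200 W
P_in = √3·V_L·I_L·cosφ = 1.732 × 208 × 45.3 × 0.866 = 14133 W
η = P_out / P_in = 11200 / 14133 = 0.792 = 79.2%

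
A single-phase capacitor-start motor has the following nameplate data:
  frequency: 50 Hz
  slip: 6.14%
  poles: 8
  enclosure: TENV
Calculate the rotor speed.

704 rpm

n_s = 120f/p = 120×50/8 = 750 rpm
n = n_s(1 − s) = 750 × (1 − 0.0614) = 704 rpm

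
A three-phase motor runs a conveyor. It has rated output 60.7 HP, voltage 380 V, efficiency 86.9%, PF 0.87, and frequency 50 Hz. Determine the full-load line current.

P_out = 60.7 × 746 = 45282 W
P_in = P_out / η = 45282 / 0.869 = 52108 W
I_L = P_in / (√3·V_L·cosφ) = 52108 / (1.732 × 380 × 0.87) = 91 A

91 A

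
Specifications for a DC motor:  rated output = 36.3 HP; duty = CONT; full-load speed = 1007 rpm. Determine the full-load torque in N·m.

257 N·m

P_out = 36.3 × 746 = 27080 W
ω = 2π × 1007/60 = 105.5 rad/s
τ = P_out/ω = 27080/105.5 = 257 N·m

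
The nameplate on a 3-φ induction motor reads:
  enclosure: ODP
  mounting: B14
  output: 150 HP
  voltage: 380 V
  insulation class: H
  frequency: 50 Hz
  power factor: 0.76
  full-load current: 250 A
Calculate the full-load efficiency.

89.5 %

P_out = 150 × 746 = 111900 W
P_in = √3·V_L·I_L·cosφ = 1.732 × 380 × 250 × 0.76 = 125050 W
η = P_out / P_in = 111900 / 125050 = 0.895 = 89.5%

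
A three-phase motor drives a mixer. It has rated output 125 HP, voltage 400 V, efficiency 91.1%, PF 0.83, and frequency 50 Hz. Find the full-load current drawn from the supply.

P_out = 125 × 746 = 93250 W
P_in = P_out / η = 93250 / 0.911 = 102360 W
I_L = P_in / (√3·V_L·cosφ) = 102360 / (1.732 × 400 × 0.83) = 178 A

178 A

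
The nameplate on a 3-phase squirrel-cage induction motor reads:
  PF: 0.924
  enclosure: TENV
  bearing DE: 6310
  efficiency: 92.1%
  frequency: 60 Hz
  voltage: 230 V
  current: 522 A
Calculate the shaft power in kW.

177 kW

P_in = √3·V·I·cosφ = 1.732 × 230 × 522 × 0.924 = 192140 W
P_out = η·P_in = 0.921 × 192140 = 176961 W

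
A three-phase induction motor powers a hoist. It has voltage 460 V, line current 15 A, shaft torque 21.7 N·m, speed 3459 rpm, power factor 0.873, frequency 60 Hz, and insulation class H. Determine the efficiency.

ω = 2π × 3459/60 = 362.2 rad/s; P_out = τω = 21.7 × 362.2 = 7860 W
P_in = √3·V_L·I_L·cosφ = 1.732 × 460 × 15 × 0.873 = 10433 W
η = P_out / P_in = 7860 / 10433 = 0.753 = 75.3%

75.3 %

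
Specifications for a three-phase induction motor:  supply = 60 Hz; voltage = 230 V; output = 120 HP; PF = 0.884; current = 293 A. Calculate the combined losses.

13.7 kW

P_in = √3·V·I·cosφ = 1.732×230×293×0.884 = 103180 W
P_out = 120×746 = 89520 W
Losses = P_in − P_out = 103180 − 89520 = 13660 W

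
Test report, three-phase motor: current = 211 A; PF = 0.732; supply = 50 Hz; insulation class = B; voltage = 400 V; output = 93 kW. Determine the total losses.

14000 W

P_in = √3·V·I·cosφ = 1.732×400×211×0.732 = 107004 W
P_out = 93000 W
Losses = P_in − P_out = 107004 − 93000 = 14004 W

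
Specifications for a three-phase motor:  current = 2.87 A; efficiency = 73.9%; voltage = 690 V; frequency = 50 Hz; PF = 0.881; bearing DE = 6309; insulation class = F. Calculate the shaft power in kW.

2.23 kW

P_in = √3·V·I·cosφ = 1.732 × 690 × 2.87 × 0.881 = 3022 W
P_out = η·P_in = 0.739 × 3022 = 2233 W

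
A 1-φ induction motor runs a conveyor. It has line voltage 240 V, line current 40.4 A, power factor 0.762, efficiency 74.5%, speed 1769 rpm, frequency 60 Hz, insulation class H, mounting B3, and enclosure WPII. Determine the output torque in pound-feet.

P_in = V·I·cosφ = 240 × 40.4 × 0.762 = 7388 W
P_out = η·P_in = 0.745 × 7388 = 5504 W
n = 1769 rpm
ω = 2π×1769/60 = 185.2 rad/s
τ = P_out/ω = 5504/185.2 = 29.72 N·m
In lb·ft: 29.72/1.356 = 21.9 lb·ft

21.9 lb·ft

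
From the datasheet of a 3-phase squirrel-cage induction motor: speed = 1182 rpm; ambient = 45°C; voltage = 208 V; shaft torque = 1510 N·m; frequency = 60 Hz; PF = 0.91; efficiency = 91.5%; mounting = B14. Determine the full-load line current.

ω = 2π×1182/60 = 123.8 rad/s; P_out = τω = 1510 × 123.8 = 186938 W
P_in = P_out / η = 186938 / 0.915 = 204304 W
I_L = P_in / (√3·V_L·cosφ) = 204304 / (1.732 × 208 × 0.91) = 623 A

623 A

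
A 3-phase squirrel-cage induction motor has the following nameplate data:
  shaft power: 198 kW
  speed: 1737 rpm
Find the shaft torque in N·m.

ω = 2π × 1737/60 = 181.9 rad/s
τ = P/ω = 198000/181.9 = 1090 N·m

1090 N·m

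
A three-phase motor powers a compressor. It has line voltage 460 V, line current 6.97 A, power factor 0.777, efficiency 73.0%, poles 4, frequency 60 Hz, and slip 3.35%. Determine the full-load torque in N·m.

P_in = √3·V·I·cosφ = 1.732 × 460 × 6.97 × 0.777 = 4315 W
P_out = η·P_in = 0.73 × 4315 = 3150 W
n_s = 120×60/4 = 1800 rpm; n = 1800×(1−0.0335) = 1740 rpm
ω = 2π×1740/60 = 182.2 rad/s
τ = P_out/ω = 3150/182.2 = 17.3 N·m

17.3 N·m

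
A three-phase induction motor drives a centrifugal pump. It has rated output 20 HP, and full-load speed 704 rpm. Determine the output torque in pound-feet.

P_out = 20 × 746 = 14920 W
ω = 2π × 704/60 = 73.72 rad/s
τ = P_out/ω = 14920/73.72 = 202.4 N·m
In lb·ft: 202.4/1.356 = 149 lb·ft

149 lb·ft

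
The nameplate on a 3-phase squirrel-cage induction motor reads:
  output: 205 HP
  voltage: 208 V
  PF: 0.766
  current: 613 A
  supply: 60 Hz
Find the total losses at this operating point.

P_in = √3·V·I·cosφ = 1.732×208×613×0.766 = 169161 W
P_out = 205×746 = 152930 W
Losses = P_in − P_out = 169161 − 152930 = 16231 W

16200 W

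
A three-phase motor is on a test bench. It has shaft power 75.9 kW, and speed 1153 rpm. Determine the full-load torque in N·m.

ω = 2π × 1153/60 = 120.7 rad/s
τ = P/ω = 75900/120.7 = 629 N·m

629 N·m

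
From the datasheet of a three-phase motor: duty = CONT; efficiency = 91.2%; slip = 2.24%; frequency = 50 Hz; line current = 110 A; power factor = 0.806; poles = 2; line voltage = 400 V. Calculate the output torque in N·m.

P_in = √3·V·I·cosφ = 1.732 × 400 × 110 × 0.806 = 61424 W
P_out = η·P_in = 0.912 × 61424 = 56019 W
n_s = 120×50/2 = 3000 rpm; n = 3000×(1−0.0224) = 2933 rpm
ω = 2π×2933/60 = 307.1 rad/s
τ = P_out/ω = 56019/307.1 = 182 N·m

182 N·m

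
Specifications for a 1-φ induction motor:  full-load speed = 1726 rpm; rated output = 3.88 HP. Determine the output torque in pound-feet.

P_out = 3.88 × 746 = 2894 W
ω = 2π × 1726/60 = 180.7 rad/s
τ = P_out/ω = 2894/180.7 = 16.02 N·m
In lb·ft: 16.02/1.356 = 11.8 lb·ft

11.8 lb·ft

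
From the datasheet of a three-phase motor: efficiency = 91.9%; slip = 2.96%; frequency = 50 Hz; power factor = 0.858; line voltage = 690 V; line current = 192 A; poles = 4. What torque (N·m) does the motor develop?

1190 N·m

P_in = √3·V·I·cosφ = 1.732 × 690 × 192 × 0.858 = 196873 W
P_out = η·P_in = 0.919 × 196873 = 180926 W
n_s = 120×50/4 = 1500 rpm; n = 1500×(1−0.0296) = 1456 rpm
ω = 2π×1456/60 = 152.5 rad/s
τ = P_out/ω = 180926/152.5 = 1190 N·m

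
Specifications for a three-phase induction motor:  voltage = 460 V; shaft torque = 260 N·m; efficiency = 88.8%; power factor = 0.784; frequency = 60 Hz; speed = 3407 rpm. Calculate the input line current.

ω = 2π×3407/60 = 356.8 rad/s; P_out = τω = 260 × 356.8 = 92768 W
P_in = P_out / η = 92768 / 0.888 = 104468 W
I_L = P_in / (√3·V_L·cosφ) = 104468 / (1.732 × 460 × 0.784) = 167 A

167 A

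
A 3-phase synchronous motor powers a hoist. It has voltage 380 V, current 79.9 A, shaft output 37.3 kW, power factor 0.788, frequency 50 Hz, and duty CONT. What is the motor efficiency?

P_out = 37.3 kW = 37300 W
P_in = √3·V_L·I_L·cosφ = 1.732 × 380 × 79.9 × 0.788 = 41439 W
η = P_out / P_in = 37300 / 41439 = 0.900 = 90.0%

90.0 %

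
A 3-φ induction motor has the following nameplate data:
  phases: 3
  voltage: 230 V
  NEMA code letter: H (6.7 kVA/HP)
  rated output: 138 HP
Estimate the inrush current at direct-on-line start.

2320 A

S_LR = 6.7 × 138 = 924.6 kVA
I_LR = S_LR/(√3·V_L) = 924600/(1.732×230) = 2320 A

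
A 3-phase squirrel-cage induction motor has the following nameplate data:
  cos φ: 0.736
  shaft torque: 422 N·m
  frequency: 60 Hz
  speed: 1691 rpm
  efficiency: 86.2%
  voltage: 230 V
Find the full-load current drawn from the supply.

296 A

ω = 2π×1691/60 = 177.1 rad/s; P_out = τω = 422 × 177.1 = 74736 W
P_in = P_out / η = 74736 / 0.862 = 86701 W
I_L = P_in / (√3·V_L·cosφ) = 86701 / (1.732 × 230 × 0.736) = 296 A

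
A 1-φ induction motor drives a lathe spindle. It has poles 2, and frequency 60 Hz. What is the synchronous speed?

3600 rpm

n_s = 120f/p = 120×60/2 = 3600 rpm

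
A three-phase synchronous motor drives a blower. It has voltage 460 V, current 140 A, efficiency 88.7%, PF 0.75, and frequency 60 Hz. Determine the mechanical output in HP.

P_in = √3·V·I·cosφ = 1.732 × 460 × 140 × 0.75 = 83656 W
P_out = η·P_in = 0.887 × 83656 = 74203 W
= 74203/746 = 99.5 HP

99.5 HP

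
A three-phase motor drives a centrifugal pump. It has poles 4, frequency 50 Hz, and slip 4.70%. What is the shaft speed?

1430 rpm

n_s = 120f/p = 120×50/4 = 1500 rpm
n = n_s(1 − s) = 1500 × (1 − 0.047) = 1430 rpm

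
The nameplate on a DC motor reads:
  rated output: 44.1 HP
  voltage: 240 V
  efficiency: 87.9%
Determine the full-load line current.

P_out = 44.1 × 746 = 32899 W
P_in = P_out / η = 32899 / 0.879 = 37428 W
I = P_in / V = 37428 / 240 = 156 A

156 A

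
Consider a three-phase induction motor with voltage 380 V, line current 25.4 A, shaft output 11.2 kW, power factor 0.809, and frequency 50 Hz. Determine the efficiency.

P_out = 11.2 kW = 11200 W
P_in = √3·V_L·I_L·cosφ = 1.732 × 380 × 25.4 × 0.809 = 13524 W
η = P_out / P_in = 11200 / 13524 = 0.828 = 82.8%

82.8 %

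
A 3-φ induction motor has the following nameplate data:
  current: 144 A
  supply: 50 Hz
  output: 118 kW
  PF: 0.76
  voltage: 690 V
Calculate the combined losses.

P_in = √3·V·I·cosφ = 1.732×690×144×0.76 = 130790 W
P_out = 118000 W
Losses = P_in − P_out = 130790 − 118000 = 12790 W

12.8 kW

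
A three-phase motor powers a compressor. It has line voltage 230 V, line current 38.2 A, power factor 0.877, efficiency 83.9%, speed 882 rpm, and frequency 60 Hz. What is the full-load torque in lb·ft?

P_in = √3·V·I·cosφ = 1.732 × 230 × 38.2 × 0.877 = 13346 W
P_out = η·P_in = 0.839 × 13346 = 11197 W
n = 882 rpm
ω = 2π×882/60 = 92.36 rad/s
τ = P_out/ω = 11197/92.36 = 121.2 N·m
In lb·ft: 121.2/1.356 = 89.4 lb·ft

89.4 lb·ft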